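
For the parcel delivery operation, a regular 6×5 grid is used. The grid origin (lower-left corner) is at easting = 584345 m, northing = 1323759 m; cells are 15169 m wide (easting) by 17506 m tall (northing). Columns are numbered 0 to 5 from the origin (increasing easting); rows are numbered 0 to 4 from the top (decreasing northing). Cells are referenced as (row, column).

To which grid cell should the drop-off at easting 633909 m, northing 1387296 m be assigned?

(1, 3)

Column index: ⌊(633909 − 584345) / 15169⌋ = ⌊3.267⌋ = 3
Row offset from origin: ⌊(1387296 − 1323759) / 17506⌋ = ⌊3.629⌋ = 3 → row 1 (counted from top)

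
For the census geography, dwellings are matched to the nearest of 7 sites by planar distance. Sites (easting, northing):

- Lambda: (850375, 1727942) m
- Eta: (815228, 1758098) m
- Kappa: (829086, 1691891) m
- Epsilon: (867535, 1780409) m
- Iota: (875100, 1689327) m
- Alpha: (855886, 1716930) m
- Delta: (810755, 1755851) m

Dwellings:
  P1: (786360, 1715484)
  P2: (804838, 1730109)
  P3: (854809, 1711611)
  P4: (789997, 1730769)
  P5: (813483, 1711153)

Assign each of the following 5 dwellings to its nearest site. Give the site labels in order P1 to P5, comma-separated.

Delta, Delta, Alpha, Delta, Kappa

P1 → Delta (d²=2224610714.00)
P2 → Delta (d²=697661453.00)
P3 → Alpha (d²=29451690.00)
P4 → Delta (d²=1060001288.00)
P5 → Kappa (d²=614478253.00)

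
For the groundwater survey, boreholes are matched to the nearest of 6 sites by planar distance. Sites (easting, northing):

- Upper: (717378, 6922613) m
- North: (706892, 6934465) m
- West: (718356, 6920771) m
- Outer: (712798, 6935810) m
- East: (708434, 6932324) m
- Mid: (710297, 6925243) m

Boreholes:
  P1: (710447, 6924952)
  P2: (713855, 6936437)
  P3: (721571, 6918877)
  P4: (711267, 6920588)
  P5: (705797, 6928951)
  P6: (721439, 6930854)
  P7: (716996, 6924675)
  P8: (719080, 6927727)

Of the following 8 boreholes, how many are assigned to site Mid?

2

P1 → Mid
P2 → Outer
P3 → West
P4 → Mid
P5 → East
P6 → Upper
P7 → Upper
P8 → Upper
2 of the 8 go to Mid.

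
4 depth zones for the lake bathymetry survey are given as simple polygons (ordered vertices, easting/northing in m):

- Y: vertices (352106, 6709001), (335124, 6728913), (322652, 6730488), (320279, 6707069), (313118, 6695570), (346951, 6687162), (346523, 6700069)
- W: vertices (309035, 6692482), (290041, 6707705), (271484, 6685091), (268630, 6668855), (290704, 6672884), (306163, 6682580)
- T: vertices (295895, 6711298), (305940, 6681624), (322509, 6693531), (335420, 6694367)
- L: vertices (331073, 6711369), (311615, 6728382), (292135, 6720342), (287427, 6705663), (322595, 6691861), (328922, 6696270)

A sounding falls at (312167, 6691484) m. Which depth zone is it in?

T

Cast a ray rightward from (312167, 6691484). For each polygon, the edges (by vertex number in listed order) whose endpoints lie on opposite sides of northing = 6691484, where each meets that height, and whether that is right or left of the point:
Y: 5–6 at easting≈329559.7 (right), 6–7 at easting≈346807.7 (right) → 2 crossings.
W: 2–3 at easting≈276730.1 (left), 6–1 at easting≈308745.5 (left) → 0 crossings.
T: 1–2 at easting≈302602.3 (left), 2–3 at easting≈319660.5 (right) → 1 crossing.
L: no edge straddles that height → 0 crossings.
Only T has an odd count, so the point is inside T.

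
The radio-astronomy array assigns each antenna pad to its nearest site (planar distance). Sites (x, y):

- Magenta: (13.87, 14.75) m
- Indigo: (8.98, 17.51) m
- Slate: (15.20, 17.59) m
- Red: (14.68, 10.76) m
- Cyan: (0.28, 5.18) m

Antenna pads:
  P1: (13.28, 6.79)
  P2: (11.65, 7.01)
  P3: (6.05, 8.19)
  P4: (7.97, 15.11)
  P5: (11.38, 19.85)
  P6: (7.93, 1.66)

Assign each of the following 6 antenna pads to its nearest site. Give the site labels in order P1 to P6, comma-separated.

P1 → Red (d²=17.72)
P2 → Red (d²=23.24)
P3 → Cyan (d²=42.35)
P4 → Indigo (d²=6.78)
P5 → Indigo (d²=11.24)
P6 → Cyan (d²=70.91)

Red, Red, Cyan, Indigo, Indigo, Cyan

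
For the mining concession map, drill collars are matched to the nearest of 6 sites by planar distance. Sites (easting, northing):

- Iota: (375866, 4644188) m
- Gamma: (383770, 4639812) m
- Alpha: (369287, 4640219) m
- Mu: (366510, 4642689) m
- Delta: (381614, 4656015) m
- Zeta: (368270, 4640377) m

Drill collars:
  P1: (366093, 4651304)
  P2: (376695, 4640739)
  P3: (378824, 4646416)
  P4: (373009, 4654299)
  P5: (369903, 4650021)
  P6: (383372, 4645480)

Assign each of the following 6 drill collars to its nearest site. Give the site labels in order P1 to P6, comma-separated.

P1 → Mu (d²=74392114.00)
P2 → Iota (d²=12582842.00)
P3 → Iota (d²=13713748.00)
P4 → Delta (d²=76990681.00)
P5 → Mu (d²=65270673.00)
P6 → Gamma (d²=32284628.00)

Mu, Iota, Iota, Delta, Mu, Gamma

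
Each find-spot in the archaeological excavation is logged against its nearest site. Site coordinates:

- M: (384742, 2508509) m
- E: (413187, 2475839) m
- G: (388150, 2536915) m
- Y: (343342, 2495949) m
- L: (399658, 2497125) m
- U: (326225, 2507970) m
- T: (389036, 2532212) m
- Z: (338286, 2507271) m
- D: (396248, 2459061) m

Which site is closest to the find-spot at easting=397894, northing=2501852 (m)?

Squared distances to each site:
M: 217290753.000; E: 910552018.000; G: 1324359505.000; Y: 3010766113.000; L: 25456225.000; U: 5173875485.000; T: 1000193764.000; Z: 3582479225.000; D: 1833778997.000.
Minimum at L.

L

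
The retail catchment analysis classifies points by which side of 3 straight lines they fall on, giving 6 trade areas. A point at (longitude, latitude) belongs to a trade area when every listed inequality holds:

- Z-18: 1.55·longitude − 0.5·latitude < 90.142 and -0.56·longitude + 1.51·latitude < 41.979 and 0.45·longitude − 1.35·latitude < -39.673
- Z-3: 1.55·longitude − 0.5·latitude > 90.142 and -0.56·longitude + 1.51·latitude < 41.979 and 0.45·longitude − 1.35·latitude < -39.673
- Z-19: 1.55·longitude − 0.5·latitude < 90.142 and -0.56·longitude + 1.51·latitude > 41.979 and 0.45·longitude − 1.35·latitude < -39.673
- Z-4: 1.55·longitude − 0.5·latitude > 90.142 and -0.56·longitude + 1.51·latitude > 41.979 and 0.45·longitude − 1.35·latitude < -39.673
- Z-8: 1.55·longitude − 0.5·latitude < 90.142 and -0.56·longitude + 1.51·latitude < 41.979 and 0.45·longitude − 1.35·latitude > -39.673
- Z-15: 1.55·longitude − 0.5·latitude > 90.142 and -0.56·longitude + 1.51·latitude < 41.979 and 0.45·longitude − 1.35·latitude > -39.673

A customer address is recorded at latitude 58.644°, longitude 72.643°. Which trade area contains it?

Z-19

1.55·72.643 − 0.5·58.644 = 83.275, which is < 90.142
-0.56·72.643 + 1.51·58.644 = 47.872, which is > 41.979
0.45·72.643 − 1.35·58.644 = -46.480, which is < -39.673
This sign pattern matches Z-19.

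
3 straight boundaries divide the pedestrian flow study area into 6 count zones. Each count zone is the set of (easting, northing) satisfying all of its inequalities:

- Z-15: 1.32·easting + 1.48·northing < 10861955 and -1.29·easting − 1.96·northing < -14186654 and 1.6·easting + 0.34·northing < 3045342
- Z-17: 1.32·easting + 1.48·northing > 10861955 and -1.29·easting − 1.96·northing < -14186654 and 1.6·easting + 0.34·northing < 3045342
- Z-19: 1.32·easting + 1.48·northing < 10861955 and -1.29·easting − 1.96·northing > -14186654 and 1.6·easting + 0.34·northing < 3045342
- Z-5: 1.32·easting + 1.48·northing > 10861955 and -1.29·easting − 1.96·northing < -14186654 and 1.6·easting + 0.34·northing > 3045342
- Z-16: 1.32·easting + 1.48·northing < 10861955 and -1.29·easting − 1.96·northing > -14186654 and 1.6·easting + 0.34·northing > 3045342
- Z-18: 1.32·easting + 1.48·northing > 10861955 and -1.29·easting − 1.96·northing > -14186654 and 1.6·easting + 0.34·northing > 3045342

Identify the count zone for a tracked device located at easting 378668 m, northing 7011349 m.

1.32·378668 + 1.48·7011349 = 10876638.280, which is > 10861955
-1.29·378668 − 1.96·7011349 = -14230725.760, which is < -14186654
1.6·378668 + 0.34·7011349 = 2989727.460, which is < 3045342
This sign pattern matches Z-17.

Z-17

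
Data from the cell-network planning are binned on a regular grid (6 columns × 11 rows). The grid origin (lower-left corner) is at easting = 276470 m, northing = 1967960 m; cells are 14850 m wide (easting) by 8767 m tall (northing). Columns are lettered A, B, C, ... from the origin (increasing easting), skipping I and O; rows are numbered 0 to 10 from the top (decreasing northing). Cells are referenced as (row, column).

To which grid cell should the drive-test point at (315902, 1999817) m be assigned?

(7, C)

Column index: ⌊(315902 − 276470) / 14850⌋ = ⌊2.655⌋ = 2 → column C
Row offset from origin: ⌊(1999817 − 1967960) / 8767⌋ = ⌊3.634⌋ = 3 → row 7 (counted from top)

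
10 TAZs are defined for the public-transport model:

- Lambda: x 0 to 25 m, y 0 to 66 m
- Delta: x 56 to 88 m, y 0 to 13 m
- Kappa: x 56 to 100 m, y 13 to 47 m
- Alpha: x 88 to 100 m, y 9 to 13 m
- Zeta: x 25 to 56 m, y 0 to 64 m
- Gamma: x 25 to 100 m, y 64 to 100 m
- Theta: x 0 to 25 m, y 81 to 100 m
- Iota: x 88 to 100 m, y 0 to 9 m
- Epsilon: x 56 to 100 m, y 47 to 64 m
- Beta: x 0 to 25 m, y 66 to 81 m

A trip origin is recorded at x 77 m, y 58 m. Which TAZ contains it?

The point has x = 77 and y = 58.
Only Epsilon satisfies 56 ≤ x ≤ 100 and 47 ≤ y ≤ 64.

Epsilon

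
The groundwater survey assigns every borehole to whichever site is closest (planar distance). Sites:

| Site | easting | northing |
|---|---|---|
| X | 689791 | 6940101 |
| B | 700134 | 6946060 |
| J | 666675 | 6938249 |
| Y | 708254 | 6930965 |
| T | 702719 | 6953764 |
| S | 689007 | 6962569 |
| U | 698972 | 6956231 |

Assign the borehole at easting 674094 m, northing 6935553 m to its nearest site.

J

Squared distances to each site:
X: 267080113.000; B: 788478649.000; J: 62309977.000; Y: 1187955344.000; T: 1151031146.000; S: 952261825.000; U: 1046494568.000.
Minimum at J.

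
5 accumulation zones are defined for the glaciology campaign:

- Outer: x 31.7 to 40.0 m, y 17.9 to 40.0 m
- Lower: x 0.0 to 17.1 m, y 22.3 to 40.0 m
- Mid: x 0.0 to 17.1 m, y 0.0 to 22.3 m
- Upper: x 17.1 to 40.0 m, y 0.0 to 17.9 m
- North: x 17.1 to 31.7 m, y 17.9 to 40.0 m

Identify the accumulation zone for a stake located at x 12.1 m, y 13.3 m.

The point has x = 12.1 and y = 13.3.
Only Mid satisfies 0.0 ≤ x ≤ 17.1 and 0.0 ≤ y ≤ 22.3.

Mid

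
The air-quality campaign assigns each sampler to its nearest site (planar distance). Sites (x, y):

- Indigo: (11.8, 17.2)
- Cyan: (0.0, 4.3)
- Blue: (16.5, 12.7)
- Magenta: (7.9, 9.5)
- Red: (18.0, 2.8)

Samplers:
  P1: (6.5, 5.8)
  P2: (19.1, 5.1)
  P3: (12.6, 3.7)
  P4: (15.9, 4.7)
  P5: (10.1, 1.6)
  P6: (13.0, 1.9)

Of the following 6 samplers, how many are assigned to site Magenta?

1

P1 → Magenta
P2 → Red
P3 → Red
P4 → Red
P5 → Red
P6 → Red
1 of the 6 goes to Magenta.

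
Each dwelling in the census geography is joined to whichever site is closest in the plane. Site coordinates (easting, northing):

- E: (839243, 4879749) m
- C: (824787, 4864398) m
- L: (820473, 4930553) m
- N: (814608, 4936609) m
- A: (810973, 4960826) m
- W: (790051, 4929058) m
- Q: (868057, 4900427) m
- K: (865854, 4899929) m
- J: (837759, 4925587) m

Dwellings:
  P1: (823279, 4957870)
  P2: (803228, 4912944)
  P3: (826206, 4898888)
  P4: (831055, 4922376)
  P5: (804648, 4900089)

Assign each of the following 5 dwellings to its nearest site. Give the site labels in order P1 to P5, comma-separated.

P1 → A (d²=160175572.00)
P2 → W (d²=433294325.00)
P3 → E (d²=536264690.00)
P4 → J (d²=55254137.00)
P5 → W (d²=1052275370.00)

A, W, E, J, W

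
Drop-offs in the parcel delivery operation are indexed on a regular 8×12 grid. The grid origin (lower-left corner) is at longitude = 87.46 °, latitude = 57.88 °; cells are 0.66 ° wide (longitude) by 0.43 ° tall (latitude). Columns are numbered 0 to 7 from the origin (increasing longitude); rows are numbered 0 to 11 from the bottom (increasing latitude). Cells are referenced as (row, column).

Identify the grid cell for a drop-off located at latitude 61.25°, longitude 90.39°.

Column index: ⌊(90.39 − 87.46) / 0.66⌋ = ⌊4.439⌋ = 4
Row offset from origin: ⌊(61.25 − 57.88) / 0.43⌋ = ⌊7.837⌋ = 7 → row 7

(7, 4)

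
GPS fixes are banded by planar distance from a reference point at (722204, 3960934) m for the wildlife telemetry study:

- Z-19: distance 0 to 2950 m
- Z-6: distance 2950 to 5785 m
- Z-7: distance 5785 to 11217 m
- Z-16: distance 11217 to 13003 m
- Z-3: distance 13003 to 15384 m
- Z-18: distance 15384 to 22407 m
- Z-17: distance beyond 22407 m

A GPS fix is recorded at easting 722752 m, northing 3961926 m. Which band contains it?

Distance = √((722752−722204)² + (3961926−3960934)²) = √(300304.000 + 984064.000) = 1133.300 m.
0 ≤ 1133.300 < 2950 → Z-19.

Z-19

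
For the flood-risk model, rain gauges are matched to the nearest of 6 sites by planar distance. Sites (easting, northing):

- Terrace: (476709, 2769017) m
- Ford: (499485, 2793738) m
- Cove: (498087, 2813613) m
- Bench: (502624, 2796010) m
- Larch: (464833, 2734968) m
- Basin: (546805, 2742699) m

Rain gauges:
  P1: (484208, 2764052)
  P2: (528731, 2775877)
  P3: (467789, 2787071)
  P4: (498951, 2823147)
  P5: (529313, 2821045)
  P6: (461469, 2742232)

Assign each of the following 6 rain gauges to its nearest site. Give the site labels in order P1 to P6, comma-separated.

P1 → Terrace (d²=80886226.00)
P2 → Bench (d²=1086913138.00)
P3 → Terrace (d²=405513316.00)
P4 → Cove (d²=91643652.00)
P5 → Cove (d²=1030297700.00)
P6 → Larch (d²=64082192.00)

Terrace, Bench, Terrace, Cove, Cove, Larch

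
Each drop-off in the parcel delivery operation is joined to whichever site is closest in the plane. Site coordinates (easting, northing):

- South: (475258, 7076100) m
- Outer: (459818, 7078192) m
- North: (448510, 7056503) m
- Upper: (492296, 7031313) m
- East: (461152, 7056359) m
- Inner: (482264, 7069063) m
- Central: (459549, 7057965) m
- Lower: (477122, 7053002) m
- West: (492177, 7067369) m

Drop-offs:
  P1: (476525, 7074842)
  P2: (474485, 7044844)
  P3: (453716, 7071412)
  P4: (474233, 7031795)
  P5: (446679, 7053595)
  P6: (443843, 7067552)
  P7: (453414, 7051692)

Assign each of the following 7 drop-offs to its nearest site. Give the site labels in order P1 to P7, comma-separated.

P1 → South (d²=3187853.00)
P2 → Lower (d²=73506733.00)
P3 → Outer (d²=83202804.00)
P4 → Upper (d²=326504293.00)
P5 → North (d²=11809025.00)
P6 → North (d²=143861290.00)
P7 → North (d²=47194937.00)

South, Lower, Outer, Upper, North, North, North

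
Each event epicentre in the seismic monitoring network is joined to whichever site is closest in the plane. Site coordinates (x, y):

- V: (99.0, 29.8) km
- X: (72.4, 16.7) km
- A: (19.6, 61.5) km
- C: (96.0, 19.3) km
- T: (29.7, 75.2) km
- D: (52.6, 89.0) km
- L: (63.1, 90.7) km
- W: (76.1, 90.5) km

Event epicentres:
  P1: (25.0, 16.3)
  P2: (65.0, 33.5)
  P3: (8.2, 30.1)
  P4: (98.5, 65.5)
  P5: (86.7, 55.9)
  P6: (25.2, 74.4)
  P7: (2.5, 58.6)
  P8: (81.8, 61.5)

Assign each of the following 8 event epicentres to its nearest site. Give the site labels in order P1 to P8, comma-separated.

A, X, A, W, V, T, A, W

P1 → A (d²=2072.20)
P2 → X (d²=337.00)
P3 → A (d²=1115.92)
P4 → W (d²=1126.76)
P5 → V (d²=832.50)
P6 → T (d²=20.89)
P7 → A (d²=300.82)
P8 → W (d²=873.49)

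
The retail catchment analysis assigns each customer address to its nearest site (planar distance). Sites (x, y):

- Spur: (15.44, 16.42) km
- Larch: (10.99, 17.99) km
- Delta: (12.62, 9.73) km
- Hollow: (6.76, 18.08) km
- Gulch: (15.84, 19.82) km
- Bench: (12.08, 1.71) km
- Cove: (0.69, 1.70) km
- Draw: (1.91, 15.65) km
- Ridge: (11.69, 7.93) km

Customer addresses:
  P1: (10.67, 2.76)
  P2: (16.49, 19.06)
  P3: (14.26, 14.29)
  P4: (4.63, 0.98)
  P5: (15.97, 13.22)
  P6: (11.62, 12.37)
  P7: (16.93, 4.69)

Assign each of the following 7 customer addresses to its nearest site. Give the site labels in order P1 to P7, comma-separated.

Bench, Gulch, Spur, Cove, Spur, Delta, Bench

P1 → Bench (d²=3.09)
P2 → Gulch (d²=1.00)
P3 → Spur (d²=5.93)
P4 → Cove (d²=16.04)
P5 → Spur (d²=10.52)
P6 → Delta (d²=7.97)
P7 → Bench (d²=32.40)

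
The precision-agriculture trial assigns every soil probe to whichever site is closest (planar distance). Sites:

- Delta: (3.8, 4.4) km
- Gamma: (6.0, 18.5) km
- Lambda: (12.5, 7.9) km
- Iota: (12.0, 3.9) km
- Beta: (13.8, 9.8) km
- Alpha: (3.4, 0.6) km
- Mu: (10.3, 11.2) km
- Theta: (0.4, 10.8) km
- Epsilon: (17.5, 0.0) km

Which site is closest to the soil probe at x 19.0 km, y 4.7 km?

Epsilon

Squared distances to each site:
Delta: 231.130; Gamma: 359.440; Lambda: 52.490; Iota: 49.640; Beta: 53.050; Alpha: 260.170; Mu: 117.940; Theta: 383.170; Epsilon: 24.340.
Minimum at Epsilon.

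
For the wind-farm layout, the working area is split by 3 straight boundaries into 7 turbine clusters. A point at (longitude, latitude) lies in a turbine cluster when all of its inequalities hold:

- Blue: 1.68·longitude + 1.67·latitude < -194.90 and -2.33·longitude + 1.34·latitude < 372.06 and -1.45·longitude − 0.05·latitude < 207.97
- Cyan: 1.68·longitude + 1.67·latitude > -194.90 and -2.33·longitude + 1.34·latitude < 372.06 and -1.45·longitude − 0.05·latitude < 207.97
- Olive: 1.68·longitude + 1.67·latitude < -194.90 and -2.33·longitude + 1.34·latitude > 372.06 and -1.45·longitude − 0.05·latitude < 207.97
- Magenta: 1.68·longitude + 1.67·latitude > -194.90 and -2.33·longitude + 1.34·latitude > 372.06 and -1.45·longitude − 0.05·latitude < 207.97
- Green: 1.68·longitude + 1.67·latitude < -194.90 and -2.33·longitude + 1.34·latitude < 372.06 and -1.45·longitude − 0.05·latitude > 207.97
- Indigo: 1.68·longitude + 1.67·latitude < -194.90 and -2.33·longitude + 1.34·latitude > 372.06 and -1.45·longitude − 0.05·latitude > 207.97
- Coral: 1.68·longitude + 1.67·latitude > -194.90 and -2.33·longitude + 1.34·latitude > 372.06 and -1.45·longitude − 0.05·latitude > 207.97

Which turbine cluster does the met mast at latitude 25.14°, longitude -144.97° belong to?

Green

1.68·-144.97 + 1.67·25.14 = -201.566, which is < -194.90
-2.33·-144.97 + 1.34·25.14 = 371.468, which is < 372.06
-1.45·-144.97 − 0.05·25.14 = 208.950, which is > 207.97
This sign pattern matches Green.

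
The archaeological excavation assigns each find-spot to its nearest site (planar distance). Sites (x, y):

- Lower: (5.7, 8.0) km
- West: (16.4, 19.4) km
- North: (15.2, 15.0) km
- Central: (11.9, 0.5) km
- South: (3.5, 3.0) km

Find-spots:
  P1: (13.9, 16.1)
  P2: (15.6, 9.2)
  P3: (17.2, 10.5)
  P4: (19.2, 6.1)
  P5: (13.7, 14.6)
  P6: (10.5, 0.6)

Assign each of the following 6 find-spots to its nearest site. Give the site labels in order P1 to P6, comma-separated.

P1 → North (d²=2.90)
P2 → North (d²=33.80)
P3 → North (d²=24.25)
P4 → Central (d²=84.65)
P5 → North (d²=2.41)
P6 → Central (d²=1.97)

North, North, North, Central, North, Central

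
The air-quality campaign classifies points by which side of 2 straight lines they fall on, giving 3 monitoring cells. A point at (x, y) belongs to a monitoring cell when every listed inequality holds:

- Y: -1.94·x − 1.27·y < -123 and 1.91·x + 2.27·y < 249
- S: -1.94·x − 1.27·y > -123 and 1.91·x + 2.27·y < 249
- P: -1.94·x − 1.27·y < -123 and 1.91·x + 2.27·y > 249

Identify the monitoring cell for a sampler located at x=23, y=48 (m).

-1.94·23 − 1.27·48 = -105.580, which is > -123
1.91·23 + 2.27·48 = 152.890, which is < 249
This sign pattern matches S.

S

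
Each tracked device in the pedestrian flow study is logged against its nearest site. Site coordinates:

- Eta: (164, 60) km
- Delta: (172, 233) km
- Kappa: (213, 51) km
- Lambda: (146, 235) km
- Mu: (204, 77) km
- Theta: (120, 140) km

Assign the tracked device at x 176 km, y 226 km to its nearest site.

Squared distances to each site:
Eta: 27700.000; Delta: 65.000; Kappa: 31994.000; Lambda: 981.000; Mu: 22985.000; Theta: 10532.000.
Minimum at Delta.

Delta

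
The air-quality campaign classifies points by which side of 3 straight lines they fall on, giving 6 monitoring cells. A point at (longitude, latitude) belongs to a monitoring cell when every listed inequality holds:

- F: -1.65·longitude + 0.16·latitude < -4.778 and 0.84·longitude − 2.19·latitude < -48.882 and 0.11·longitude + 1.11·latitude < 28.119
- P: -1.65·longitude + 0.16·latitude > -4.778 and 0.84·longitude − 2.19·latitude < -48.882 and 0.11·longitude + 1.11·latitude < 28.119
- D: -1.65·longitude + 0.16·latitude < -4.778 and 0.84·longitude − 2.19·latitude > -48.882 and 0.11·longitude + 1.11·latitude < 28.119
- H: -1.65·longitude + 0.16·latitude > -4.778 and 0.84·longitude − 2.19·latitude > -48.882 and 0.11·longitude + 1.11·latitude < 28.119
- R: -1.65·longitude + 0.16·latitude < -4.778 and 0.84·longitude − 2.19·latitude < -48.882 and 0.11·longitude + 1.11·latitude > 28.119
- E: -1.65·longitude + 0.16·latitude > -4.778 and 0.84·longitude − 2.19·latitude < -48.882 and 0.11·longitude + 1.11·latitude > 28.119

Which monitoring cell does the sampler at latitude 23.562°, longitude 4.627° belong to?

H

-1.65·4.627 + 0.16·23.562 = -3.865, which is > -4.778
0.84·4.627 − 2.19·23.562 = -47.714, which is > -48.882
0.11·4.627 + 1.11·23.562 = 26.663, which is < 28.119
This sign pattern matches H.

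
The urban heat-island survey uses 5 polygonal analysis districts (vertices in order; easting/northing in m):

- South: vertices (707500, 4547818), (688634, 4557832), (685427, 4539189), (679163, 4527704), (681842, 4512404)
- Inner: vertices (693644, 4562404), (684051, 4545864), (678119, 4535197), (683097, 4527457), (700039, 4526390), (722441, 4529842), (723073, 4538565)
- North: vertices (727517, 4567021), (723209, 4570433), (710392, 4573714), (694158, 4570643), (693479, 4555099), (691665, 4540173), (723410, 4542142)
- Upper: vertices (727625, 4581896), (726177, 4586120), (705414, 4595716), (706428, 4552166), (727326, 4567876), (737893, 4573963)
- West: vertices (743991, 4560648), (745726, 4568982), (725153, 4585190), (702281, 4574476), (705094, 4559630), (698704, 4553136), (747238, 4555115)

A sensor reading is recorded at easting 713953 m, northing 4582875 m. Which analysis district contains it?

Cast a ray rightward from (713953, 4582875). For each polygon, the edges (by vertex number in listed order) whose endpoints lie on opposite sides of northing = 4582875, where each meets that height, and whether that is right or left of the point:
South: no edge straddles that height → 0 crossings.
Inner: no edge straddles that height → 0 crossings.
North: no edge straddles that height → 0 crossings.
Upper: 1–2 at easting≈727289.4 (right), 3–4 at easting≈705713.0 (left) → 1 crossing.
West: 2–3 at easting≈728091.5 (right), 3–4 at easting≈720211.0 (right) → 2 crossings.
Only Upper has an odd count, so the point is inside Upper.

Upper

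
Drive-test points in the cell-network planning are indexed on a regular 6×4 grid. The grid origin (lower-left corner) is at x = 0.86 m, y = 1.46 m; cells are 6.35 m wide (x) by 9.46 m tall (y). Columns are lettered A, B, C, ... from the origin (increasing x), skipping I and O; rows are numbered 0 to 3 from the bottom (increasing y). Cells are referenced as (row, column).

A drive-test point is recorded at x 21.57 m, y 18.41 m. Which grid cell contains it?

(1, D)

Column index: ⌊(21.57 − 0.86) / 6.35⌋ = ⌊3.261⌋ = 3 → column D
Row offset from origin: ⌊(18.41 − 1.46) / 9.46⌋ = ⌊1.792⌋ = 1 → row 1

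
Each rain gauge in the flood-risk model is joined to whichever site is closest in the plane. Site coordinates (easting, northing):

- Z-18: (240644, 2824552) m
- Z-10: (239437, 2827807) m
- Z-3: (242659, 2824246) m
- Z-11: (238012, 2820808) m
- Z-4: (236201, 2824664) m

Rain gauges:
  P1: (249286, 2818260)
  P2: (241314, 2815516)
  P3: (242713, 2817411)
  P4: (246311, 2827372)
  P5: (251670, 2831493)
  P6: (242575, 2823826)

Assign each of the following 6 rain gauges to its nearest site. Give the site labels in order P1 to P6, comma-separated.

Z-3, Z-11, Z-11, Z-3, Z-3, Z-3

P1 → Z-3 (d²=79749325.00)
P2 → Z-11 (d²=38908468.00)
P3 → Z-11 (d²=33639010.00)
P4 → Z-3 (d²=23108980.00)
P5 → Z-3 (d²=133717130.00)
P6 → Z-3 (d²=183456.00)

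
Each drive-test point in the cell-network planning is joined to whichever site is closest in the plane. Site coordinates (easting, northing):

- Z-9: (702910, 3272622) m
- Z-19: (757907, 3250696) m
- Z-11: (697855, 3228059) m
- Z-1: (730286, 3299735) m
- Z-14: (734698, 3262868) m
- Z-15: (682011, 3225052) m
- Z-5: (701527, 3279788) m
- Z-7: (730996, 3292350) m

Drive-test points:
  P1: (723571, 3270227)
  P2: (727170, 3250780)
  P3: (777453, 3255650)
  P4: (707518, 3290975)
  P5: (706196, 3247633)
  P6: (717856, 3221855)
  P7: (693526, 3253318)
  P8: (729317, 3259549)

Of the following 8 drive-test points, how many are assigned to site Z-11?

2

P1 → Z-14
P2 → Z-14
P3 → Z-19
P4 → Z-5
P5 → Z-11
P6 → Z-11
P7 → Z-9
P8 → Z-14
2 of the 8 go to Z-11.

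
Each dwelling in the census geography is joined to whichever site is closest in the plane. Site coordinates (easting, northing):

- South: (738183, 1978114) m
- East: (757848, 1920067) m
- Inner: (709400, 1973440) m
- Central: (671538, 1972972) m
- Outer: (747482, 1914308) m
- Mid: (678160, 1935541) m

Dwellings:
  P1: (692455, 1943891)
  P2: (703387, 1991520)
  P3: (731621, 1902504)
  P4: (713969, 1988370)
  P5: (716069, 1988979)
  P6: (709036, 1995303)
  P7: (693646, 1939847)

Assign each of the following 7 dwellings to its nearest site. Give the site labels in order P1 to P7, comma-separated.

P1 → Mid (d²=274069525.00)
P2 → Inner (d²=363042569.00)
P3 → Outer (d²=390905737.00)
P4 → Inner (d²=243780661.00)
P5 → Inner (d²=285936082.00)
P6 → Inner (d²=478123265.00)
P7 → Mid (d²=258357832.00)

Mid, Inner, Outer, Inner, Inner, Inner, Mid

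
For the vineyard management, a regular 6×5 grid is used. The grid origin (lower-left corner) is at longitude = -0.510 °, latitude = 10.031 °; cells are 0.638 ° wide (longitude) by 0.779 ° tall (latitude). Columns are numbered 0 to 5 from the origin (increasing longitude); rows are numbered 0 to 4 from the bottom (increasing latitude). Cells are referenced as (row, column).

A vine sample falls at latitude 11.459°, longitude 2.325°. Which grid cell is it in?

(1, 4)

Column index: ⌊(2.325 − -0.510) / 0.638⌋ = ⌊4.444⌋ = 4
Row offset from origin: ⌊(11.459 − 10.031) / 0.779⌋ = ⌊1.833⌋ = 1 → row 1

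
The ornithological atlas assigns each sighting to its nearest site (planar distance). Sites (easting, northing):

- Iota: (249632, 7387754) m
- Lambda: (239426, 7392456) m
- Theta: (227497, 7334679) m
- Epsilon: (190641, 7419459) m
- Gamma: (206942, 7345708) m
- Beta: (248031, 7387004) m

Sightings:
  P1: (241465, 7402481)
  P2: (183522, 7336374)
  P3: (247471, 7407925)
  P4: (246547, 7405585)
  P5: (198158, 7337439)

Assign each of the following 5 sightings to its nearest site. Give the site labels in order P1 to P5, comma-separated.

Lambda, Gamma, Lambda, Lambda, Gamma

P1 → Lambda (d²=104658146.00)
P2 → Gamma (d²=635619956.00)
P3 → Lambda (d²=304011986.00)
P4 → Lambda (d²=223079282.00)
P5 → Gamma (d²=145535017.00)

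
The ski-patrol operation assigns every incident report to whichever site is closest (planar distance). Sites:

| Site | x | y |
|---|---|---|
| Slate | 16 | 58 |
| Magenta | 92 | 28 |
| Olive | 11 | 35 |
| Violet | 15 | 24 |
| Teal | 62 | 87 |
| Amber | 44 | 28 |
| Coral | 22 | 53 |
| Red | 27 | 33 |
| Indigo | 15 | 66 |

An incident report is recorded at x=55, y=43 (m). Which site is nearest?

Squared distances to each site:
Slate: 1746.000; Magenta: 1594.000; Olive: 2000.000; Violet: 1961.000; Teal: 1985.000; Amber: 346.000; Coral: 1189.000; Red: 884.000; Indigo: 2129.000.
Minimum at Amber.

Amber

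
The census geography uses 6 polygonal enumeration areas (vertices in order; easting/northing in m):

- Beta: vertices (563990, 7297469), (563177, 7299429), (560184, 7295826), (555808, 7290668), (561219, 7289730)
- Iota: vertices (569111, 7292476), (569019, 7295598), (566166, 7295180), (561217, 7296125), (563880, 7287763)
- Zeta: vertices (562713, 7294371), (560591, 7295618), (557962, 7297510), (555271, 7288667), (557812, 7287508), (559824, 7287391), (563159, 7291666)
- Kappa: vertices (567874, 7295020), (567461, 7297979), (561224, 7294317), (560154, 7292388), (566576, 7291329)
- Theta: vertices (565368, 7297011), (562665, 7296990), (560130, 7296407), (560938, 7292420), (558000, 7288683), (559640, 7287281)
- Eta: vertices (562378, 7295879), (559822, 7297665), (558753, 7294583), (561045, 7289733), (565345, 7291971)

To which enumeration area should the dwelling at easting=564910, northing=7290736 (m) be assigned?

Iota

Cast a ray rightward from (564910, 7290736). For each polygon, the edges (by vertex number in listed order) whose endpoints lie on opposite sides of northing = 7290736, where each meets that height, and whether that is right or left of the point:
Beta: 3–4 at easting≈555865.7 (left), 5–1 at easting≈561579.2 (left) → 0 crossings.
Iota: 4–5 at easting≈562933.2 (left), 5–1 at easting≈567179.8 (right) → 1 crossing.
Zeta: 3–4 at easting≈555900.6 (left), 6–7 at easting≈562433.5 (left) → 0 crossings.
Kappa: no edge straddles that height → 0 crossings.
Theta: 4–5 at easting≈559614.1 (left), 6–1 at easting≈561673.9 (left) → 0 crossings.
Eta: 3–4 at easting≈560571.0 (left), 4–5 at easting≈562972.1 (left) → 0 crossings.
Only Iota has an odd count, so the point is inside Iota.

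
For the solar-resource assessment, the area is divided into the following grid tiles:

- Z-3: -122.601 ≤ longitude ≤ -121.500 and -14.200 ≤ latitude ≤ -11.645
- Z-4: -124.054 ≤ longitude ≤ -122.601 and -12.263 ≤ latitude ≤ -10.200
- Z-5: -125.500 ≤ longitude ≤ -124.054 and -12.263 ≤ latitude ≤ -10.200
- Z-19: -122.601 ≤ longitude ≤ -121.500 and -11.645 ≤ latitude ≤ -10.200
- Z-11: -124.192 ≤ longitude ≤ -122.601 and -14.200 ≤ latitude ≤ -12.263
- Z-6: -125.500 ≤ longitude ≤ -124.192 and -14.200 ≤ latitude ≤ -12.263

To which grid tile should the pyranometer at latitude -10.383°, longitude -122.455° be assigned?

The point has longitude = -122.455 and latitude = -10.383.
Only Z-19 satisfies -122.601 ≤ longitude ≤ -121.500 and -11.645 ≤ latitude ≤ -10.200.

Z-19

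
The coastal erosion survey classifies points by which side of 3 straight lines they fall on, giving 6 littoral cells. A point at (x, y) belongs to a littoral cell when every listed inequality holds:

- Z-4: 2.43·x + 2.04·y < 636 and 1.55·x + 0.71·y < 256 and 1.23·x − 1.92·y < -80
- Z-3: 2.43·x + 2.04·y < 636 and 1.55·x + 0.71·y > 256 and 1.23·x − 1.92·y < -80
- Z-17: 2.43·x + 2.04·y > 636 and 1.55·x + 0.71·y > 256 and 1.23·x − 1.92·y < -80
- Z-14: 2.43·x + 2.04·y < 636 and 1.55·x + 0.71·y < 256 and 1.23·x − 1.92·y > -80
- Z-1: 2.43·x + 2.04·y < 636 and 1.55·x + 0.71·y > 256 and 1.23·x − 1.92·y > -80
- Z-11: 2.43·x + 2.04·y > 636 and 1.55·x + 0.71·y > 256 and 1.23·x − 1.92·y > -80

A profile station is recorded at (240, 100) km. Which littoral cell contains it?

Z-11

2.43·240 + 2.04·100 = 787.200, which is > 636
1.55·240 + 0.71·100 = 443.000, which is > 256
1.23·240 − 1.92·100 = 103.200, which is > -80
This sign pattern matches Z-11.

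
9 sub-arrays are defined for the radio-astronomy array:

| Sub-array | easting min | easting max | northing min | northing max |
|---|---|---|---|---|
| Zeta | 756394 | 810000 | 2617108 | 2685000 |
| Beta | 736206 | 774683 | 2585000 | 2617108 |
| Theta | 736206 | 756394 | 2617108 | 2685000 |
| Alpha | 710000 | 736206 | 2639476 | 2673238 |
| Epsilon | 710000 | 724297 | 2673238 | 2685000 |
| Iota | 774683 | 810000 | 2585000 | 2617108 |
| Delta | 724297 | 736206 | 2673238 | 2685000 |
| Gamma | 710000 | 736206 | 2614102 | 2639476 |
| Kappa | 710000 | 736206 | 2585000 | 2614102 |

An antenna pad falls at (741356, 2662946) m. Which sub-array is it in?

Theta

The point has easting = 741356 and northing = 2662946.
Only Theta satisfies 736206 ≤ easting ≤ 756394 and 2617108 ≤ northing ≤ 2685000.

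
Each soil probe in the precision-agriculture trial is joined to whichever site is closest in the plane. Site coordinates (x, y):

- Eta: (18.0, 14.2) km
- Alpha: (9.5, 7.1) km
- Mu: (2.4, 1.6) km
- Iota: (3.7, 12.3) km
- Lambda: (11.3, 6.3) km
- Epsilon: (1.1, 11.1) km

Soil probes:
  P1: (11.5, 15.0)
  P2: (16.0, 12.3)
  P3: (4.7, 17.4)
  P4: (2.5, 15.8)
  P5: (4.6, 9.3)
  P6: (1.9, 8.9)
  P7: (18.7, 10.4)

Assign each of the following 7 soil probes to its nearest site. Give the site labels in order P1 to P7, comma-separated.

P1 → Eta (d²=42.89)
P2 → Eta (d²=7.61)
P3 → Iota (d²=27.01)
P4 → Iota (d²=13.69)
P5 → Iota (d²=9.81)
P6 → Epsilon (d²=5.48)
P7 → Eta (d²=14.93)

Eta, Eta, Iota, Iota, Iota, Epsilon, Eta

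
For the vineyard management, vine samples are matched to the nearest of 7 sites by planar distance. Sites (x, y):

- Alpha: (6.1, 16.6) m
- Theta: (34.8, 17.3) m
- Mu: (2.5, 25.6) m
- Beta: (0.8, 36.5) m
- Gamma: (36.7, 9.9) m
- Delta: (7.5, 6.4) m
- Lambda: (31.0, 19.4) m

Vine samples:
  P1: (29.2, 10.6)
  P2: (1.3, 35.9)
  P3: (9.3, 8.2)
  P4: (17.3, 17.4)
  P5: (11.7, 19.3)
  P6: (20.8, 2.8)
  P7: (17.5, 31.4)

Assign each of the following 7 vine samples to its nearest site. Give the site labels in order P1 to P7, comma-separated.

Gamma, Beta, Delta, Alpha, Alpha, Delta, Mu

P1 → Gamma (d²=56.74)
P2 → Beta (d²=0.61)
P3 → Delta (d²=6.48)
P4 → Alpha (d²=126.08)
P5 → Alpha (d²=38.65)
P6 → Delta (d²=189.85)
P7 → Mu (d²=258.64)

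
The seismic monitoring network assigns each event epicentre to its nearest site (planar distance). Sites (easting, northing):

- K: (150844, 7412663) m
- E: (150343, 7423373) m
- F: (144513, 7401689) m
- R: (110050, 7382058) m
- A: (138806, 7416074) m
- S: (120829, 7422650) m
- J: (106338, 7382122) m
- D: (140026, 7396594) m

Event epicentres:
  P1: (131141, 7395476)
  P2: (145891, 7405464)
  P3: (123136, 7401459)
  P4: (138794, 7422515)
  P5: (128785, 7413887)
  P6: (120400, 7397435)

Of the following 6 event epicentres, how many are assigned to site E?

0

P1 → D
P2 → F
P3 → D
P4 → A
P5 → A
P6 → R
0 of the 6 go to E.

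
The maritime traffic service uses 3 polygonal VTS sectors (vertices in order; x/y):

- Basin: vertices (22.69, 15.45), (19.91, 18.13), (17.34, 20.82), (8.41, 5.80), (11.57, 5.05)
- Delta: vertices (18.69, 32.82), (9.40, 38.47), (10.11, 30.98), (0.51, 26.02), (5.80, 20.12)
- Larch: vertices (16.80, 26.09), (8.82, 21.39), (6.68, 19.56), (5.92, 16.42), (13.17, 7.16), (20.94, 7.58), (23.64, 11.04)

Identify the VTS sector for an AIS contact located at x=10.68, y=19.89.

Cast a ray rightward from (10.68, 19.89). For each polygon, the edges (by vertex number in listed order) whose endpoints lie on opposite sides of y = 19.89, where each meets that height, and whether that is right or left of the point:
Basin: 2–3 at x≈18.229 (right), 3–4 at x≈16.787 (right) → 2 crossings.
Delta: no edge straddles that height → 0 crossings.
Larch: 2–3 at x≈7.066 (left), 7–1 at x≈19.618 (right) → 1 crossing.
Only Larch has an odd count, so the point is inside Larch.

Larch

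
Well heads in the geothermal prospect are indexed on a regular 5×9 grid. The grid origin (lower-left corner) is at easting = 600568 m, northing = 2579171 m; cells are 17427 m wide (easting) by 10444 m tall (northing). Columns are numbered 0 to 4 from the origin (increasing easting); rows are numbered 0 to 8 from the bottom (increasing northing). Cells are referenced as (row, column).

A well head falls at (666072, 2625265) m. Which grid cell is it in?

Column index: ⌊(666072 − 600568) / 17427⌋ = ⌊3.759⌋ = 3
Row offset from origin: ⌊(2625265 − 2579171) / 10444⌋ = ⌊4.413⌋ = 4 → row 4

(4, 3)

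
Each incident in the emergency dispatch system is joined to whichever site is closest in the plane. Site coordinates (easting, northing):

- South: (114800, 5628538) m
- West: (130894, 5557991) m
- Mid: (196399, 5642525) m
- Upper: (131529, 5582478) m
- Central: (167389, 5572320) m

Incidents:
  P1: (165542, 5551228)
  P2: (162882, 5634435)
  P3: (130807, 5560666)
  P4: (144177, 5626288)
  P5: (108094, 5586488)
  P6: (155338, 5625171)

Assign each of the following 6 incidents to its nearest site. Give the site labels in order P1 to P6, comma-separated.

Central, Mid, West, South, Upper, South

P1 → Central (d²=448283873.00)
P2 → Mid (d²=1188837389.00)
P3 → West (d²=7163194.00)
P4 → South (d²=868070629.00)
P5 → Upper (d²=565279325.00)
P6 → South (d²=1654666133.00)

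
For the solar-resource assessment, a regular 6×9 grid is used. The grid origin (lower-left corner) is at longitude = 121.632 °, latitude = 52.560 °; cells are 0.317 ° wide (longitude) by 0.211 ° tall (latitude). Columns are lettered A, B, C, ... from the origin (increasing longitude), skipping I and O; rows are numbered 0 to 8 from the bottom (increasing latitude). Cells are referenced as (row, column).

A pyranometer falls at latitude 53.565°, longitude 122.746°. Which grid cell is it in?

(4, D)

Column index: ⌊(122.746 − 121.632) / 0.317⌋ = ⌊3.514⌋ = 3 → column D
Row offset from origin: ⌊(53.565 − 52.560) / 0.211⌋ = ⌊4.763⌋ = 4 → row 4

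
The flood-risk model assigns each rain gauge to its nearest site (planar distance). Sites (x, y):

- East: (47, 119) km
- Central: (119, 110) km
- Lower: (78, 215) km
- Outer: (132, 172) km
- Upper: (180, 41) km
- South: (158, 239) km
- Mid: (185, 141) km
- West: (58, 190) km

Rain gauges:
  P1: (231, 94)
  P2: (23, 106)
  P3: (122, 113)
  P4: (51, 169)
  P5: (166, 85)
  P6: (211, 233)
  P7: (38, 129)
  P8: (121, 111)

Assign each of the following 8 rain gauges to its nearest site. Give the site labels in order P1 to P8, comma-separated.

P1 → Mid (d²=4325.00)
P2 → East (d²=745.00)
P3 → Central (d²=18.00)
P4 → West (d²=490.00)
P5 → Upper (d²=2132.00)
P6 → South (d²=2845.00)
P7 → East (d²=181.00)
P8 → Central (d²=5.00)

Mid, East, Central, West, Upper, South, East, Central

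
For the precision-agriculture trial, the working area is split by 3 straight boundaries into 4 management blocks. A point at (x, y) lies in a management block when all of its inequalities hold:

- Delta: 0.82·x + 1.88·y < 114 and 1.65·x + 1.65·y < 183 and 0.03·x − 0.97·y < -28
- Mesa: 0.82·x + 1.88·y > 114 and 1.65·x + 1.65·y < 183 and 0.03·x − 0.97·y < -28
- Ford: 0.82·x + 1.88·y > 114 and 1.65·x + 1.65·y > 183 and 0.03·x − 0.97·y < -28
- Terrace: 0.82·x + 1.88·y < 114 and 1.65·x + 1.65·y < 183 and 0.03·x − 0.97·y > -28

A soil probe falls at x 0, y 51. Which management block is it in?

Delta

0.82·0 + 1.88·51 = 95.880, which is < 114
1.65·0 + 1.65·51 = 84.150, which is < 183
0.03·0 − 0.97·51 = -49.470, which is < -28
This sign pattern matches Delta.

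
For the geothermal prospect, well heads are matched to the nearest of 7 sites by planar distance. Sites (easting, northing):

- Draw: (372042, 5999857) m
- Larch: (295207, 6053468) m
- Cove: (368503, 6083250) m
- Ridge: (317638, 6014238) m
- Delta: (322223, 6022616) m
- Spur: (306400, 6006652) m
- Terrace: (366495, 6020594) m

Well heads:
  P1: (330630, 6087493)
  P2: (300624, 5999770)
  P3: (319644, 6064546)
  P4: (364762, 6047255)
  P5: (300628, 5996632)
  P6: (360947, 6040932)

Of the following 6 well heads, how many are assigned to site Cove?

P1 → Cove
P2 → Spur
P3 → Larch
P4 → Terrace
P5 → Spur
P6 → Terrace
1 of the 6 goes to Cove.

1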